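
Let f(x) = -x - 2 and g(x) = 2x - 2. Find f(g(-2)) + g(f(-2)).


f(g(-2)) = 4
g(f(-2)) = -2
Sum = 2

2


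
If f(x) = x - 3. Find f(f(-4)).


f(-4) = -7
f(-7) = -10

-10


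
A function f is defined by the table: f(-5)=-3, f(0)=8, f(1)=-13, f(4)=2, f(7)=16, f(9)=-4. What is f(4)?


Reading from the table at x = 4

2


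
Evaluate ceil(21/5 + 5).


21/5 = 4.2
4.2 + 5 = 9.2
ceil(9.2) = 10

10


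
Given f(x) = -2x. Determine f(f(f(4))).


f(4) = -8
f(-8) = 16
f(16) = -32

-32


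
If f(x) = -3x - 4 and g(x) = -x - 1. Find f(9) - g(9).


f(9) = -31
g(9) = -10
Difference = -21

-21


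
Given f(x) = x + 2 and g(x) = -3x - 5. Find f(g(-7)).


g(-7) = 16
f(16) = 18

18


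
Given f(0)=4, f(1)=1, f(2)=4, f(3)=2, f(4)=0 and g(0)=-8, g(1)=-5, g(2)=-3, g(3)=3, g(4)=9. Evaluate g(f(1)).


f(1) = 1
g(1) = -5

-5


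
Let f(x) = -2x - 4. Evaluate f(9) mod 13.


f(9) = -22
-22 mod 13 = 4

4


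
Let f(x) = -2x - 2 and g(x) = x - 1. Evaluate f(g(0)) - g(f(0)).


3


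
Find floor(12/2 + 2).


12/2 = 6
6 + 2 = 8
floor(8) = 8

8


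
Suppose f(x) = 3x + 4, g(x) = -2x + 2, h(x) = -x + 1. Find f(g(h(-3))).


h(-3) = 4
g(4) = -6
f(-6) = -14

-14


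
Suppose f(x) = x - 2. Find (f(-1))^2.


f(-1) = -3
(-3)^2 = 9

9


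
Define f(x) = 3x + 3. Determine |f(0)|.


f(0) = 3
|3| = 3

3


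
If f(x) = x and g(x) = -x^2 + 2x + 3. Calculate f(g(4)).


g(4) = -5
f(-5) = -5

-5


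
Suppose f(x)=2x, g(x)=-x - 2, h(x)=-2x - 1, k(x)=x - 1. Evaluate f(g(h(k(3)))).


6


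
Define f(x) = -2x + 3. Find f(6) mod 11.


f(6) = -9
-9 mod 11 = 2

2


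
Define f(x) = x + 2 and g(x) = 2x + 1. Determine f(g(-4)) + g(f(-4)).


f(g(-4)) = -5
g(f(-4)) = -3
Sum = -8

-8


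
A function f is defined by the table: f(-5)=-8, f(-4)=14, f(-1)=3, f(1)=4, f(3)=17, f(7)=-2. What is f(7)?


Reading from the table at x = 7

-2


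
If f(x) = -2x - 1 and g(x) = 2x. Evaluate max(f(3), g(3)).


f(3) = -7
g(3) = 6
max = 6

6


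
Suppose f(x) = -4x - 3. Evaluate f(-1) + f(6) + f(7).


f(-1) = 1
f(6) = -27
f(7) = -31
Sum = -57

-57


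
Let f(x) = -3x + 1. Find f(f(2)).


f(2) = -5
f(-5) = 16

16


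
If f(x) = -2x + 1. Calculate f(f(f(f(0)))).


f(0) = 1
f(1) = -1
f(-1) = 3
f(3) = -5

-5


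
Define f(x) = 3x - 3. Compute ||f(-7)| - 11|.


f(-7) = -24
|-24| = 24
|24 - 11| = 13

13


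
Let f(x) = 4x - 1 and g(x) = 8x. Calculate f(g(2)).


g(2) = 16
f(16) = 63

63


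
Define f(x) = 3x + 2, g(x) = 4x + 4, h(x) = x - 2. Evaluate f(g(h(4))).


h(4) = 2
g(2) = 12
f(12) = 38

38


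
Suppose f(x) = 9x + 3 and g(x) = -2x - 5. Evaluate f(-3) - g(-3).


f(-3) = -24
g(-3) = 1
Difference = -25

-25


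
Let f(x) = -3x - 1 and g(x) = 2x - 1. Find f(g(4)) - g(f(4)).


5


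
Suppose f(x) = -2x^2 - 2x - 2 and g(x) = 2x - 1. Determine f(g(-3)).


g(-3) = -7
f(-7) = (-2)*(-7)^2 - 2*(-7) - 2 = -86

-86


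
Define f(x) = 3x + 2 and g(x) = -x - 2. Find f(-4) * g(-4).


f(-4) = -10
g(-4) = 2
Product = -20

-20


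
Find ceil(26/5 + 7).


26/5 = 5.2
5.2 + 7 = 12.2
ceil(12.2) = 13

13


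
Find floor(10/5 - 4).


10/5 = 2
2 - 4 = -2
floor(-2) = -2

-2


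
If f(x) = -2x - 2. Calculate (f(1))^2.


f(1) = -4
(-4)^2 = 16

16


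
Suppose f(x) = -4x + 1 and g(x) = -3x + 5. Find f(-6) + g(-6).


f(-6) = 25
g(-6) = 23
Sum = 48

48


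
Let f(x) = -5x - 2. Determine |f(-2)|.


f(-2) = 8
|8| = 8

8


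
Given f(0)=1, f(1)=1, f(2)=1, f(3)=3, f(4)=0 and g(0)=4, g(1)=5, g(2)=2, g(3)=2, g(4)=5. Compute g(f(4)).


f(4) = 0
g(0) = 4

4


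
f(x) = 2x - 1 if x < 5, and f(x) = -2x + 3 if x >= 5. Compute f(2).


2 satisfies x < 5
f(2) = 3

3


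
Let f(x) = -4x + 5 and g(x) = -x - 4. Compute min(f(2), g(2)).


f(2) = -3
g(2) = -6
min = -6

-6


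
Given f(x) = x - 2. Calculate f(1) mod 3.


2


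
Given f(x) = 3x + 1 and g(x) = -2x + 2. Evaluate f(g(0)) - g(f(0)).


f(g(0)) = 7
g(f(0)) = 0
Difference = 7

7


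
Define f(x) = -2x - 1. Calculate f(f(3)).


f(3) = -7
f(-7) = 13

13


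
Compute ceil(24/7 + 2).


24/7 = 3.4286
3.4286 + 2 = 5.4286
ceil(5.4286) = 6

6


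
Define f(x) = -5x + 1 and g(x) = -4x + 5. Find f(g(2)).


g(2) = -3
f(-3) = 16

16


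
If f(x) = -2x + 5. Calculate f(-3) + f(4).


8


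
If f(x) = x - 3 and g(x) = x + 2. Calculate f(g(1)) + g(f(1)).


0


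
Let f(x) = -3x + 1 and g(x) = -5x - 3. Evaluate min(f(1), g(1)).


f(1) = -2
g(1) = -8
min = -8

-8


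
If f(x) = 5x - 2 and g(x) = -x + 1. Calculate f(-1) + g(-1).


f(-1) = -7
g(-1) = 2
Sum = -5

-5


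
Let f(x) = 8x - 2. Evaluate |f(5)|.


38


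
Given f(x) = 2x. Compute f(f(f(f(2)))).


f(2) = 4
f(4) = 8
f(8) = 16
f(16) = 32

32


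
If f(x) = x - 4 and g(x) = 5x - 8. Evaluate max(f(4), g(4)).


12


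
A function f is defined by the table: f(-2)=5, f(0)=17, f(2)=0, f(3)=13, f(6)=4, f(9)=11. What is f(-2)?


Reading from the table at x = -2

5


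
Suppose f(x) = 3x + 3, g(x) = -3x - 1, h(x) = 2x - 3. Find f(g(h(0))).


27


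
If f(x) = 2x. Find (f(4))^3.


f(4) = 8
(8)^3 = 512

512


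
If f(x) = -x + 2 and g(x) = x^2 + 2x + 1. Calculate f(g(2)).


g(2) = 9
f(9) = -7

-7


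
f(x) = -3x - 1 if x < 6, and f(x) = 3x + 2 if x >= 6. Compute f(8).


26


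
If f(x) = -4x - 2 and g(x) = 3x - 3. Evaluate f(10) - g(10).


-69


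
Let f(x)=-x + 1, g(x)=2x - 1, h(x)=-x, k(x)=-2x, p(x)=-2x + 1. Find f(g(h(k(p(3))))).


22


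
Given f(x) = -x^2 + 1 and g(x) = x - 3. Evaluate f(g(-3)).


g(-3) = -6
f(-6) = (-1)*(-6)^2 + 1 = -35

-35


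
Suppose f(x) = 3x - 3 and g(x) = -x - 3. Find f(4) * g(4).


f(4) = 9
g(4) = -7
Product = -63

-63


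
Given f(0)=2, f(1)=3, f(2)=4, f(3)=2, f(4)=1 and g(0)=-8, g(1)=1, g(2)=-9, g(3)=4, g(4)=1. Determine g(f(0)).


-9


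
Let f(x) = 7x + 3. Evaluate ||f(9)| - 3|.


f(9) = 66
|66| = 66
|66 - 3| = 63

63


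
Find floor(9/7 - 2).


9/7 = 1.2857
1.2857 - 2 = -0.7143
floor(-0.7143) = -1

-1


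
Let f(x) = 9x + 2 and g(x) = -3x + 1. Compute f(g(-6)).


173


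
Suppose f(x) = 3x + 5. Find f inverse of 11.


Solve 3x + 5 = 11
x = (11 - 5) / 3 = 2

2


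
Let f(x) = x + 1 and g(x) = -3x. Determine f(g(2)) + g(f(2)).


-14


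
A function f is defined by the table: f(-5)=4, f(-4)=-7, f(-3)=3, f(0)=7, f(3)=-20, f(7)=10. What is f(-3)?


Reading from the table at x = -3

3


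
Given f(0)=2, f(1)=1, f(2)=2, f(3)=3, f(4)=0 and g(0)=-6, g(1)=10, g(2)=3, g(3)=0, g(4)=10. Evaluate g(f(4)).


f(4) = 0
g(0) = -6

-6


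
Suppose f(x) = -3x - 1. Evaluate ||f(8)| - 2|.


f(8) = -25
|-25| = 25
|25 - 2| = 23

23


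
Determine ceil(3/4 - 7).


3/4 = 0.75
0.75 - 7 = -6.25
ceil(-6.25) = -6

-6


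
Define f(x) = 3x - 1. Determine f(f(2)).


f(2) = 5
f(5) = 14

14


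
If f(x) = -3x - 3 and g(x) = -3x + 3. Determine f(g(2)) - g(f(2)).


f(g(2)) = 6
g(f(2)) = 30
Difference = -24

-24


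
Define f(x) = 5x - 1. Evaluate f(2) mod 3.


0


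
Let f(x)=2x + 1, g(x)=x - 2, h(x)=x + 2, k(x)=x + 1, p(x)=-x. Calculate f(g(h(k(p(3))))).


p(3) = -3
k(-3) = -2
h(-2) = 0
g(0) = -2
f(-2) = -3

-3


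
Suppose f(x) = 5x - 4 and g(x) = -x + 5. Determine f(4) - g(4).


15


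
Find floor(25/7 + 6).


25/7 = 3.5714
3.5714 + 6 = 9.5714
floor(9.5714) = 9

9


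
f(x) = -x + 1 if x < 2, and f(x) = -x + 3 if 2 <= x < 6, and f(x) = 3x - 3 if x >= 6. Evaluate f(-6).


-6 satisfies x < 2
f(-6) = 7

7


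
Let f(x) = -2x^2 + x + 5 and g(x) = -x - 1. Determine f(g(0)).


2


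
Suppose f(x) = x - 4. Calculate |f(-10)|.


f(-10) = -14
|-14| = 14

14


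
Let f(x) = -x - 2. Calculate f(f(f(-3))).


f(-3) = 1
f(1) = -3
f(-3) = 1

1


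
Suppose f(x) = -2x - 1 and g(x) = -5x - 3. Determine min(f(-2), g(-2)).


f(-2) = 3
g(-2) = 7
min = 3

3


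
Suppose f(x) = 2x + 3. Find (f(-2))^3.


-1


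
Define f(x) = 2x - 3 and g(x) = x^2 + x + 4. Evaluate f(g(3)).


g(3) = 16
f(16) = 29

29


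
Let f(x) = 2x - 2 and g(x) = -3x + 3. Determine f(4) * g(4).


-54


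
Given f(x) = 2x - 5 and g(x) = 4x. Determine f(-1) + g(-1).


f(-1) = -7
g(-1) = -4
Sum = -11

-11


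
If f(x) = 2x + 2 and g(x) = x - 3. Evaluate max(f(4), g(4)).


f(4) = 10
g(4) = 1
max = 10

10


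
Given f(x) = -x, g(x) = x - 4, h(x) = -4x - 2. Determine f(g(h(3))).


h(3) = -14
g(-14) = -18
f(-18) = 18

18


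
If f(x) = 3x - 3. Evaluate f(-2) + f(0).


f(-2) = -9
f(0) = -3
Sum = -12

-12


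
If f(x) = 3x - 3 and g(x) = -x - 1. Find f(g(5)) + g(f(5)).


f(g(5)) = -21
g(f(5)) = -13
Sum = -34

-34


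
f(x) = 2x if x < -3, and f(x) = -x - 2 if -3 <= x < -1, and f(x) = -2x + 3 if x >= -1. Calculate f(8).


8 satisfies x >= -1
f(8) = -13

-13


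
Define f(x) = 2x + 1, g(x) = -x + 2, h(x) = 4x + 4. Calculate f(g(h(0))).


-3


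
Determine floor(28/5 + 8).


28/5 = 5.6
5.6 + 8 = 13.6
floor(13.6) = 13

13


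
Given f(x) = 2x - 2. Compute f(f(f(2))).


f(2) = 2
f(2) = 2
f(2) = 2

2


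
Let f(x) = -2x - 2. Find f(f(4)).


18


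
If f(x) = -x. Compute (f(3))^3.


f(3) = -3
(-3)^3 = -27

-27


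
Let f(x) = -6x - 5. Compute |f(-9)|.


f(-9) = 49
|49| = 49

49


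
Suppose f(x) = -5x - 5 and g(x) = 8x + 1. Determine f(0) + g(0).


-4


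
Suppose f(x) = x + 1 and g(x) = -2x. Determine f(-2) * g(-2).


f(-2) = -1
g(-2) = 4
Product = -4

-4


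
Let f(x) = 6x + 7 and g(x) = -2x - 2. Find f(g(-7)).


g(-7) = 12
f(12) = 79

79


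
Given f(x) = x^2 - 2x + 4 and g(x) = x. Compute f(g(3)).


g(3) = 3
f(3) = 1*(3)^2 - 2*(3) + 4 = 7

7


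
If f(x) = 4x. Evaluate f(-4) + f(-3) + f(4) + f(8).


f(-4) = -16
f(-3) = -12
f(4) = 16
f(8) = 32
Sum = 20

20


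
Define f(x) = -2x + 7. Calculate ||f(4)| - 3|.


f(4) = -1
|-1| = 1
|1 - 3| = 2

2


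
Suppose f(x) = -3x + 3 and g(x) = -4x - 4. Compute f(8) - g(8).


f(8) = -21
g(8) = -36
Difference = 15

15


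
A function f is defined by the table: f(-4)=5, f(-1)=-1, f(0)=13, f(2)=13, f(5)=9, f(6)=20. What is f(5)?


9


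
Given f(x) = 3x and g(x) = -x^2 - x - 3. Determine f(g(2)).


g(2) = -9
f(-9) = -27

-27


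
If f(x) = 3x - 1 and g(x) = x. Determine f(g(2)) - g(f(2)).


f(g(2)) = 5
g(f(2)) = 5
Difference = 0

0


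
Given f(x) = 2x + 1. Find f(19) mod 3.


0


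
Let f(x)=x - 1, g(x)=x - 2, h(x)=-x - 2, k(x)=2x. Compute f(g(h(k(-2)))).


k(-2) = -4
h(-4) = 2
g(2) = 0
f(0) = -1

-1


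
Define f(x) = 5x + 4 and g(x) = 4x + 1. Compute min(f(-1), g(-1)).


f(-1) = -1
g(-1) = -3
min = -3

-3


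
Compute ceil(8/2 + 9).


8/2 = 4
4 + 9 = 13
ceil(13) = 13

13


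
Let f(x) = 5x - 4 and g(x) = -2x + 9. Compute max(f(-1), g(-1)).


11


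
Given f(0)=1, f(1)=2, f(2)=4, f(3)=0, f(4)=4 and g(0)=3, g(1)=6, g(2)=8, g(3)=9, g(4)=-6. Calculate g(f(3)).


f(3) = 0
g(0) = 3

3


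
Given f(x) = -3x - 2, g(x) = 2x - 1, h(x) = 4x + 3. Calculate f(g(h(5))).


h(5) = 23
g(23) = 45
f(45) = -137

-137


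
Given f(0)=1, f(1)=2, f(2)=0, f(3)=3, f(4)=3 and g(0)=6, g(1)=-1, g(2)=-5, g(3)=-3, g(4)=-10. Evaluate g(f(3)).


f(3) = 3
g(3) = -3

-3


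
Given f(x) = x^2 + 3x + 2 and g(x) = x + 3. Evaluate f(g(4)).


g(4) = 7
f(7) = 1*(7)^2 + 3*(7) + 2 = 72

72


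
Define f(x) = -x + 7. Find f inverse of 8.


Solve -x + 7 = 8
x = (8 - 7) / (-1) = -1

-1


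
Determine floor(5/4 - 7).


-6


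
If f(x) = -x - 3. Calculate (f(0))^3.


f(0) = -3
(-3)^3 = -27

-27


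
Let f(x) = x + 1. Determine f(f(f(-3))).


0


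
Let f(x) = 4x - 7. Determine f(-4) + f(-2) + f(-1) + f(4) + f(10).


f(-4) = -23
f(-2) = -15
f(-1) = -11
f(4) = 9
f(10) = 33
Sum = -7

-7


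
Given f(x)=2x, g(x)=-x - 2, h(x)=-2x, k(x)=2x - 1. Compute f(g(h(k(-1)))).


k(-1) = -3
h(-3) = 6
g(6) = -8
f(-8) = -16

-16


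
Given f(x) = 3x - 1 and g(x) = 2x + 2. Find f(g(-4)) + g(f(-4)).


f(g(-4)) = -19
g(f(-4)) = -24
Sum = -43

-43


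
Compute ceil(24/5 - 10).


24/5 = 4.8
4.8 - 10 = -5.2
ceil(-5.2) = -5

-5


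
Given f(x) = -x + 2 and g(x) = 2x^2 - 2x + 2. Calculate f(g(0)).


g(0) = 2
f(2) = 0

0


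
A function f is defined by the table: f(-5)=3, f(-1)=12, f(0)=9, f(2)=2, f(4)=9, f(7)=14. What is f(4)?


Reading from the table at x = 4

9


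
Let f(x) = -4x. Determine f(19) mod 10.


4


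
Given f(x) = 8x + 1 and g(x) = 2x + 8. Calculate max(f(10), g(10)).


81


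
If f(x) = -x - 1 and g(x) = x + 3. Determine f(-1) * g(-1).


0


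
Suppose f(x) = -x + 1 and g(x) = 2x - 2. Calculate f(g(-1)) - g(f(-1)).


f(g(-1)) = 5
g(f(-1)) = 2
Difference = 3

3


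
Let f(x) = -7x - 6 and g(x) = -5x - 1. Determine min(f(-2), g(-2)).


f(-2) = 8
g(-2) = 9
min = 8

8


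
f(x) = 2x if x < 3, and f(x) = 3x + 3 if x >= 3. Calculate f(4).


4 satisfies x >= 3
f(4) = 15

15


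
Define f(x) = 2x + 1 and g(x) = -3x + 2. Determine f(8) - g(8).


f(8) = 17
g(8) = -22
Difference = 39

39


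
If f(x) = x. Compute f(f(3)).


f(3) = 3
f(3) = 3

3


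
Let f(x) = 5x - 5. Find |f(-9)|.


f(-9) = -50
|-50| = 50

50


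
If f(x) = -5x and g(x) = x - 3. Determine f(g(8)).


g(8) = 5
f(5) = -25

-25


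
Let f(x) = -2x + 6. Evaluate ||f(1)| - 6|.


f(1) = 4
|4| = 4
|4 - 6| = 2

2


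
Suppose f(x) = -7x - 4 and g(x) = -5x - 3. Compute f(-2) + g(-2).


f(-2) = 10
g(-2) = 7
Sum = 17

17


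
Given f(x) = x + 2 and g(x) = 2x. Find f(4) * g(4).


f(4) = 6
g(4) = 8
Product = 48

48


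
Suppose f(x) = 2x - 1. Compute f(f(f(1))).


f(1) = 1
f(1) = 1
f(1) = 1

1


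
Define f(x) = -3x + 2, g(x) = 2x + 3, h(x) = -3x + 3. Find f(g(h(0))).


h(0) = 3
g(3) = 9
f(9) = -25

-25


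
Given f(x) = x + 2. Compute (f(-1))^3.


f(-1) = 1
(1)^3 = 1

1


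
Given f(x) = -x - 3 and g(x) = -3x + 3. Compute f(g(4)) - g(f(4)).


f(g(4)) = 6
g(f(4)) = 24
Difference = -18

-18


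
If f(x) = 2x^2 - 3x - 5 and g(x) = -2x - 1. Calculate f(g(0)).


g(0) = -1
f(-1) = 2*(-1)^2 - 3*(-1) - 5 = 0

0


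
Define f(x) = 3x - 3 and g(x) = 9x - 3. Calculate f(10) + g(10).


f(10) = 27
g(10) = 87
Sum = 114

114


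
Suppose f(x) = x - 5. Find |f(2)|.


3


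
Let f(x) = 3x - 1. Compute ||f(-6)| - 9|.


f(-6) = -19
|-19| = 19
|19 - 9| = 10

10


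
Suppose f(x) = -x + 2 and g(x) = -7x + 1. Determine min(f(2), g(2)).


-13


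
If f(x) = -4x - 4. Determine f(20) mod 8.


f(20) = -84
-84 mod 8 = 4

4


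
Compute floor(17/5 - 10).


17/5 = 3.4
3.4 - 10 = -6.6
floor(-6.6) = -7

-7


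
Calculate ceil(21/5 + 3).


21/5 = 4.2
4.2 + 3 = 7.2
ceil(7.2) = 8

8


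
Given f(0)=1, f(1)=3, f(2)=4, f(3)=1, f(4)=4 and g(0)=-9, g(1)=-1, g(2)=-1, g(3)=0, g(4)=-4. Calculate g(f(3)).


f(3) = 1
g(1) = -1

-1


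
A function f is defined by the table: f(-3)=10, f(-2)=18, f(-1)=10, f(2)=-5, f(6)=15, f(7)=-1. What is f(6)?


Reading from the table at x = 6

15


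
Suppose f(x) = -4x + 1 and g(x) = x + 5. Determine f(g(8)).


g(8) = 13
f(13) = -51

-51


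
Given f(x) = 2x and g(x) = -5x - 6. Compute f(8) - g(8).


f(8) = 16
g(8) = -46
Difference = 62

62


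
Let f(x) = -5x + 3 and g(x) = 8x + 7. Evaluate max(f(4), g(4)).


f(4) = -17
g(4) = 39
max = 39

39


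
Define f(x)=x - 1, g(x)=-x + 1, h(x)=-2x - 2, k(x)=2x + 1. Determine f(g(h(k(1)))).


k(1) = 3
h(3) = -8
g(-8) = 9
f(9) = 8

8


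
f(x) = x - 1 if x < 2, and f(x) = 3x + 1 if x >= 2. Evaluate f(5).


5 satisfies x >= 2
f(5) = 16

16


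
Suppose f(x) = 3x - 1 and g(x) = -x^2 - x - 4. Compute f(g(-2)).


g(-2) = -6
f(-6) = -19

-19


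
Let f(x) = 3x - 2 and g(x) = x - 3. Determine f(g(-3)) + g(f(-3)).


f(g(-3)) = -20
g(f(-3)) = -14
Sum = -34

-34


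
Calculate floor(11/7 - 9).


11/7 = 1.5714
1.5714 - 9 = -7.4286
floor(-7.4286) = -8

-8


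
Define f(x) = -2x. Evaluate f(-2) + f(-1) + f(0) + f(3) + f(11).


f(-2) = 4
f(-1) = 2
f(0) = 0
f(3) = -6
f(11) = -22
Sum = -22

-22


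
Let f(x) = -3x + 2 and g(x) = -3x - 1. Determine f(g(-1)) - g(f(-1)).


f(g(-1)) = -4
g(f(-1)) = -16
Difference = 12

12


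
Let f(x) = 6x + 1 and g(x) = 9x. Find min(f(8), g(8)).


f(8) = 49
g(8) = 72
min = 49

49


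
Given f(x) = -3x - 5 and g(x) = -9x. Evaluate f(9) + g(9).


f(9) = -32
g(9) = -81
Sum = -113

-113


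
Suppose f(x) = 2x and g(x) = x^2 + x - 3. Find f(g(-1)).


g(-1) = -3
f(-3) = -6

-6


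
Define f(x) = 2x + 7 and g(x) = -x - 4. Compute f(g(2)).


g(2) = -6
f(-6) = -5

-5


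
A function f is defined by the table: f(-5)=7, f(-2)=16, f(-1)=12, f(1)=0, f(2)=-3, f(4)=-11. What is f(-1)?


Reading from the table at x = -1

12


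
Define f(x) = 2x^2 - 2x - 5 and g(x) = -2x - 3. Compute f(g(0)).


g(0) = -3
f(-3) = 2*(-3)^2 - 2*(-3) - 5 = 19

19


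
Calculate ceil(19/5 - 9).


19/5 = 3.8
3.8 - 9 = -5.2
ceil(-5.2) = -5

-5


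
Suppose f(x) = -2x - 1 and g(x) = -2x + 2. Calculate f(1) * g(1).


0


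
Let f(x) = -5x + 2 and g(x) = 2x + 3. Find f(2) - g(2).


f(2) = -8
g(2) = 7
Difference = -15

-15


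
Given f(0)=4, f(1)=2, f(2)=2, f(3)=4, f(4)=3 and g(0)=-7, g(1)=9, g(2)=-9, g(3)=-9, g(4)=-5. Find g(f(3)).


f(3) = 4
g(4) = -5

-5


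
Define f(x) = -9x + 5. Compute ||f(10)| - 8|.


f(10) = -85
|-85| = 85
|85 - 8| = 77

77


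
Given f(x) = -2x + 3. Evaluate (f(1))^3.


f(1) = 1
(1)^3 = 1

1


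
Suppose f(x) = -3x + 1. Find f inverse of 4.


Solve -3x + 1 = 4
x = (4 - 1) / (-3) = -1

-1


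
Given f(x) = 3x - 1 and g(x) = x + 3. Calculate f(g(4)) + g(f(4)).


f(g(4)) = 20
g(f(4)) = 14
Sum = 34

34


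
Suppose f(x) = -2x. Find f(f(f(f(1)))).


f(1) = -2
f(-2) = 4
f(4) = -8
f(-8) = 16

16


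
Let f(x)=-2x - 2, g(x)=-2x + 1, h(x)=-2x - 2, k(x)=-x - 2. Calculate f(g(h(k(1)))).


k(1) = -3
h(-3) = 4
g(4) = -7
f(-7) = 12

12


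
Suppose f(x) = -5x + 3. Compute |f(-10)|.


f(-10) = 53
|53| = 53

53


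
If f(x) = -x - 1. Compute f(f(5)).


f(5) = -6
f(-6) = 5

5


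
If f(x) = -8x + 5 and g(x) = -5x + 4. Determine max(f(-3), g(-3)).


29


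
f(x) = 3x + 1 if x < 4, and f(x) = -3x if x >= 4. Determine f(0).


0 satisfies x < 4
f(0) = 1

1


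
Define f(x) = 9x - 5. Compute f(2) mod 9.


4


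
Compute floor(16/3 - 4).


16/3 = 5.3333
5.3333 - 4 = 1.3333
floor(1.3333) = 1

1


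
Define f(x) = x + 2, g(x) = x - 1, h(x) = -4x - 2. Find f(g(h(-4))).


h(-4) = 14
g(14) = 13
f(13) = 15

15


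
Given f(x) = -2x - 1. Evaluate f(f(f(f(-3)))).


f(-3) = 5
f(5) = -11
f(-11) = 21
f(21) = -43

-43


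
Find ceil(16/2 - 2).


16/2 = 8
8 - 2 = 6
ceil(6) = 6

6


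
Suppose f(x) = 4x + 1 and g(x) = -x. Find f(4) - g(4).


21


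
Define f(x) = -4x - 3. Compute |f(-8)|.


f(-8) = 29
|29| = 29

29


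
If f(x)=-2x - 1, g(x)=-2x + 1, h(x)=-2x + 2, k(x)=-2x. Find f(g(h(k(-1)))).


-11


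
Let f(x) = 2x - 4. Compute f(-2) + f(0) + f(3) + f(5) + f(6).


f(-2) = -8
f(0) = -4
f(3) = 2
f(5) = 6
f(6) = 8
Sum = 4

4


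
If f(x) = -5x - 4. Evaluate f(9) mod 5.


1


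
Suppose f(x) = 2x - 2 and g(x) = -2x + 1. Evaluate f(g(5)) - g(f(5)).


f(g(5)) = -20
g(f(5)) = -15
Difference = -5

-5


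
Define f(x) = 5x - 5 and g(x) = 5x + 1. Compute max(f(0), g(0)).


1


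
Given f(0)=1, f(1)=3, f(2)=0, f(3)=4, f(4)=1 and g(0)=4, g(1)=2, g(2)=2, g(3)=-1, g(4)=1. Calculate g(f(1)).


-1


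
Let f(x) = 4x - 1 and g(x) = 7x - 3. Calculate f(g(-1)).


g(-1) = -10
f(-10) = -41

-41


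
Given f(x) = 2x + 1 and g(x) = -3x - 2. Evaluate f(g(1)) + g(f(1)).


f(g(1)) = -9
g(f(1)) = -11
Sum = -20

-20


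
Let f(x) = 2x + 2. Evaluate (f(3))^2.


f(3) = 8
(8)^2 = 64

64


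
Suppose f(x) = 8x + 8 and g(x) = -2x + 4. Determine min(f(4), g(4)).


f(4) = 40
g(4) = -4
min = -4

-4


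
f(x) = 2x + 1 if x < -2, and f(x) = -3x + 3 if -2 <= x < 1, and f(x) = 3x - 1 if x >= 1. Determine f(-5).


-5 satisfies x < -2
f(-5) = -9

-9


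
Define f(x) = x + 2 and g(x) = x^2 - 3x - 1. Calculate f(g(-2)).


g(-2) = 9
f(9) = 11

11


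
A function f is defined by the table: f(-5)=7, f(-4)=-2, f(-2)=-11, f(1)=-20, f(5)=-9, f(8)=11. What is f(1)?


Reading from the table at x = 1

-20


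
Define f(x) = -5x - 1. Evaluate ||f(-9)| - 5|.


f(-9) = 44
|44| = 44
|44 - 5| = 39

39


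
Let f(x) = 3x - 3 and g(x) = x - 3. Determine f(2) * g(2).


-3


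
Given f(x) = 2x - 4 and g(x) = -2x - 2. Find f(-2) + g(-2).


-6


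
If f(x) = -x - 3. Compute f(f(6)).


f(6) = -9
f(-9) = 6

6


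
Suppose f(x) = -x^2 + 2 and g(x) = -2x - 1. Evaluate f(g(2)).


g(2) = -5
f(-5) = (-1)*(-5)^2 + 2 = -23

-23


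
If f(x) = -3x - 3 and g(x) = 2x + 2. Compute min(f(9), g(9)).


-30


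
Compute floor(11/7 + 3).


11/7 = 1.5714
1.5714 + 3 = 4.5714
floor(4.5714) = 4

4


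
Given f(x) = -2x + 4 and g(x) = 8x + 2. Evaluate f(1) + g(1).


f(1) = 2
g(1) = 10
Sum = 12

12


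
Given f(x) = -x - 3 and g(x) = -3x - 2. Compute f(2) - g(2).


f(2) = -5
g(2) = -8
Difference = 3

3


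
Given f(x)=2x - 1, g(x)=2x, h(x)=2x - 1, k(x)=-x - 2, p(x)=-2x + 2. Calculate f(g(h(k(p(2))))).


p(2) = -2
k(-2) = 0
h(0) = -1
g(-1) = -2
f(-2) = -5

-5


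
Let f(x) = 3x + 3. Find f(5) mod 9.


0


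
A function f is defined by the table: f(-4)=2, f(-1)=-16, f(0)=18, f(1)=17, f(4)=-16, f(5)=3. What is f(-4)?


Reading from the table at x = -4

2


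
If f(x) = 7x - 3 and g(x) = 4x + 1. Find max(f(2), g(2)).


f(2) = 11
g(2) = 9
max = 11

11


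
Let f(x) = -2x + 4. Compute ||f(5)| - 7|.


f(5) = -6
|-6| = 6
|6 - 7| = 1

1


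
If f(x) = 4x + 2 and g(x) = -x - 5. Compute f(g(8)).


g(8) = -13
f(-13) = -50

-50


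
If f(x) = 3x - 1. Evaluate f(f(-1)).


f(-1) = -4
f(-4) = -13

-13


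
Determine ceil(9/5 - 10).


9/5 = 1.8
1.8 - 10 = -8.2
ceil(-8.2) = -8

-8


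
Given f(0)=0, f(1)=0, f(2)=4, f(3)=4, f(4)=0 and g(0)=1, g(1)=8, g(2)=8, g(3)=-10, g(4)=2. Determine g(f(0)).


f(0) = 0
g(0) = 1

1


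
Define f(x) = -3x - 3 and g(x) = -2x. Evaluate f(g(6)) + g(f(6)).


f(g(6)) = 33
g(f(6)) = 42
Sum = 75

75


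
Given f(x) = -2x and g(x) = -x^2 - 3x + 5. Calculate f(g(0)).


g(0) = 5
f(5) = -10

-10


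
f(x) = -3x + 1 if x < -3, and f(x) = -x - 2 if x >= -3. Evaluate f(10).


10 satisfies x >= -3
f(10) = -12

-12


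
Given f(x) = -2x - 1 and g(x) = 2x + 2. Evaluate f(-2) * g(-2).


f(-2) = 3
g(-2) = -2
Product = -6

-6


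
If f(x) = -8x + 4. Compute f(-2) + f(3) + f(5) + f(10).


f(-2) = 20
f(3) = -20
f(5) = -36
f(10) = -76
Sum = -112

-112


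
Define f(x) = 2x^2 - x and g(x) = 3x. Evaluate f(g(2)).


g(2) = 6
f(6) = 2*(6)^2 - 1*(6) = 66

66


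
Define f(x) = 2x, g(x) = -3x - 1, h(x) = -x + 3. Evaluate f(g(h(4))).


h(4) = -1
g(-1) = 2
f(2) = 4

4


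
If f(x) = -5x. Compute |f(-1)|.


f(-1) = 5
|5| = 5

5


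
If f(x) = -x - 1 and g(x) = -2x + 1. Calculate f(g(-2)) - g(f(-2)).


f(g(-2)) = -6
g(f(-2)) = -1
Difference = -5

-5


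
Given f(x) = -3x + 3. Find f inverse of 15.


Solve -3x + 3 = 15
x = (15 - 3) / (-3) = -4

-4


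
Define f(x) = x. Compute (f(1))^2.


f(1) = 1
(1)^2 = 1

1


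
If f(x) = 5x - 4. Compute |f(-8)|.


f(-8) = -44
|-44| = 44

44


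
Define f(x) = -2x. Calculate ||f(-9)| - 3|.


f(-9) = 18
|18| = 18
|18 - 3| = 15

15


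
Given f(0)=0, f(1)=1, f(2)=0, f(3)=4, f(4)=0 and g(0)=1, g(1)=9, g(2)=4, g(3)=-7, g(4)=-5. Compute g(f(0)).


f(0) = 0
g(0) = 1

1


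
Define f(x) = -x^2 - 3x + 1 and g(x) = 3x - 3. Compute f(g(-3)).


g(-3) = -12
f(-12) = (-1)*(-12)^2 - 3*(-12) + 1 = -107

-107


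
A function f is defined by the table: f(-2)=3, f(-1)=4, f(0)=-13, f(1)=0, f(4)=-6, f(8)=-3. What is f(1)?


Reading from the table at x = 1

0


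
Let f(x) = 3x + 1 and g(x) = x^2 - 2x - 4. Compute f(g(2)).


g(2) = -4
f(-4) = -11

-11


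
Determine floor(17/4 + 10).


14


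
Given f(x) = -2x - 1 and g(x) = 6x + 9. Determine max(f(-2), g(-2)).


f(-2) = 3
g(-2) = -3
max = 3

3


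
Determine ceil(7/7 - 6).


-5


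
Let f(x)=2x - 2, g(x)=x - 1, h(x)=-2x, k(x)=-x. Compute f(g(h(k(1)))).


k(1) = -1
h(-1) = 2
g(2) = 1
f(1) = 0

0


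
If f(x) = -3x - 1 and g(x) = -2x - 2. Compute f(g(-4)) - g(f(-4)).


f(g(-4)) = -19
g(f(-4)) = -24
Difference = 5

5


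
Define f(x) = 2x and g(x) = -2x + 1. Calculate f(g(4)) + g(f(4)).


-29


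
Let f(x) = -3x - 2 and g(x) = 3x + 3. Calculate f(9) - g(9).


f(9) = -29
g(9) = 30
Difference = -59

-59


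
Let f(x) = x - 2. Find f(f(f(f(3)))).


f(3) = 1
f(1) = -1
f(-1) = -3
f(-3) = -5

-5


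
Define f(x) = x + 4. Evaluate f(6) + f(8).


f(6) = 10
f(8) = 12
Sum = 22

22


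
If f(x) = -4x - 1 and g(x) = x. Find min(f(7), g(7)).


f(7) = -29
g(7) = 7
min = -29

-29


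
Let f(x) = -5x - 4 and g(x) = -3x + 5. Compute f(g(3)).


g(3) = -4
f(-4) = 16

16


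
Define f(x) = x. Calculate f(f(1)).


f(1) = 1
f(1) = 1

1


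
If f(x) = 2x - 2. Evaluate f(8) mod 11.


f(8) = 14
14 mod 11 = 3

3


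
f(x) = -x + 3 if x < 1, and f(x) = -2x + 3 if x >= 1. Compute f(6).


6 satisfies x >= 1
f(6) = -9

-9


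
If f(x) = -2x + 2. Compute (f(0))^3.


f(0) = 2
(2)^3 = 8

8


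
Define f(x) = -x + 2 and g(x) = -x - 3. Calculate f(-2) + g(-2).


f(-2) = 4
g(-2) = -1
Sum = 3

3


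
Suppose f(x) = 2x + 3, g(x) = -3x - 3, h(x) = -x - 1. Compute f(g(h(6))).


h(6) = -7
g(-7) = 18
f(18) = 39

39


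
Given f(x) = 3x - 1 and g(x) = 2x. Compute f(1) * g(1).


f(1) = 2
g(1) = 2
Product = 4

4


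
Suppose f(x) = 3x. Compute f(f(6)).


f(6) = 18
f(18) = 54

54


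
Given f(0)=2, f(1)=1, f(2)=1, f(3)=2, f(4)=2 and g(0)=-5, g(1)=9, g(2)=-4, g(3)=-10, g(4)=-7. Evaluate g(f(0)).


f(0) = 2
g(2) = -4

-4


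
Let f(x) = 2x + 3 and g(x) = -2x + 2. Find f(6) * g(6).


f(6) = 15
g(6) = -10
Product = -150

-150


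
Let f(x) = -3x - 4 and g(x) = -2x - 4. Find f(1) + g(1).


f(1) = -7
g(1) = -6
Sum = -13

-13


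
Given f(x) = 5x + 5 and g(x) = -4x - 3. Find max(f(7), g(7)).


f(7) = 40
g(7) = -31
max = 40

40


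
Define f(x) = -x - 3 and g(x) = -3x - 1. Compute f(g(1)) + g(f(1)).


12


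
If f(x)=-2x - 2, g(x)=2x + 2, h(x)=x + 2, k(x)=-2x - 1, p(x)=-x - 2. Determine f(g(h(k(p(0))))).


p(0) = -2
k(-2) = 3
h(3) = 5
g(5) = 12
f(12) = -26

-26


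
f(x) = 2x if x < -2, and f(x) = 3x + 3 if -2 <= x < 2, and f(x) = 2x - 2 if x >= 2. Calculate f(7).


7 satisfies x >= 2
f(7) = 12

12


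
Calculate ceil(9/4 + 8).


9/4 = 2.25
2.25 + 8 = 10.25
ceil(10.25) = 11

11


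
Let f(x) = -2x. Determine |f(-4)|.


f(-4) = 8
|8| = 8

8


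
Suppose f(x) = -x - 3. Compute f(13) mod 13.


f(13) = -16
-16 mod 13 = 10

10


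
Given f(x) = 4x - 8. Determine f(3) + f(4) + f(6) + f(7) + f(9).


f(3) = 4
f(4) = 8
f(6) = 16
f(7) = 20
f(9) = 28
Sum = 76

76


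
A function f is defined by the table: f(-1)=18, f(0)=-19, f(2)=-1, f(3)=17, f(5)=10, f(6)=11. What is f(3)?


17


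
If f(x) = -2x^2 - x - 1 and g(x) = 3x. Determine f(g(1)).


-22


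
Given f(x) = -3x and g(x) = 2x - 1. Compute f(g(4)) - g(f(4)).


f(g(4)) = -21
g(f(4)) = -25
Difference = 4

4


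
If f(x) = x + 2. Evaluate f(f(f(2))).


f(2) = 4
f(4) = 6
f(6) = 8

8


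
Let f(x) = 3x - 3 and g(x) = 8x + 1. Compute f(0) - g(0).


f(0) = -3
g(0) = 1
Difference = -4

-4


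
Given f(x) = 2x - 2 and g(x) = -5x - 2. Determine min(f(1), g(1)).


-7


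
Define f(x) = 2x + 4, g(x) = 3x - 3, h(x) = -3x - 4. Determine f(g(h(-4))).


h(-4) = 8
g(8) = 21
f(21) = 46

46


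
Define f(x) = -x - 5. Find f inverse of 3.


-8


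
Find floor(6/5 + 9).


6/5 = 1.2
1.2 + 9 = 10.2
floor(10.2) = 10

10


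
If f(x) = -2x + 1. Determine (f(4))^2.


f(4) = -7
(-7)^2 = 49

49


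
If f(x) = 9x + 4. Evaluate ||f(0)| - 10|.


f(0) = 4
|4| = 4
|4 - 10| = 6

6


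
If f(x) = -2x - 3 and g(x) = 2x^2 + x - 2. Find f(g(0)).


1


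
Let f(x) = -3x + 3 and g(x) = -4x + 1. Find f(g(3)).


g(3) = -11
f(-11) = 36

36


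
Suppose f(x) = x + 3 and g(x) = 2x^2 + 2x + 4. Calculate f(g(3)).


g(3) = 28
f(28) = 31

31


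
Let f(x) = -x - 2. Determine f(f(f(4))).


f(4) = -6
f(-6) = 4
f(4) = -6

-6


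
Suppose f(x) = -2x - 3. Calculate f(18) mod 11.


f(18) = -39
-39 mod 11 = 5

5


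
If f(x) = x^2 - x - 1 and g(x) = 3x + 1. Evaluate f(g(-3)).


g(-3) = -8
f(-8) = 1*(-8)^2 - 1*(-8) - 1 = 71

71


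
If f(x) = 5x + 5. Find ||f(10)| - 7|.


f(10) = 55
|55| = 55
|55 - 7| = 48

48


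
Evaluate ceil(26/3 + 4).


26/3 = 8.6667
8.6667 + 4 = 12.6667
ceil(12.6667) = 13

13


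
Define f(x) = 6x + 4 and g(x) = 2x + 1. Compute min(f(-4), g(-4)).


f(-4) = -20
g(-4) = -7
min = -20

-20


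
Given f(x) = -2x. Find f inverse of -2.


1


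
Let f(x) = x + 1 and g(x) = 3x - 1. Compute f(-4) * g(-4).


f(-4) = -3
g(-4) = -13
Product = 39

39


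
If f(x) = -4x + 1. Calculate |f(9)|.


35


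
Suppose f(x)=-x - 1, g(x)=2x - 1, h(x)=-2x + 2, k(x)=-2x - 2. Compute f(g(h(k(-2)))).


4


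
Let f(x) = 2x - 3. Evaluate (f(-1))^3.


f(-1) = -5
(-5)^3 = -125

-125


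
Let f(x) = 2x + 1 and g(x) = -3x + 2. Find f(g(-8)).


53


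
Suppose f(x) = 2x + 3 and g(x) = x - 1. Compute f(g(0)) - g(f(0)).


-1


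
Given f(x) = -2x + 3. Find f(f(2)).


f(2) = -1
f(-1) = 5

5


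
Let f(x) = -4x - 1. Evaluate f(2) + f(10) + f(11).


f(2) = -9
f(10) = -41
f(11) = -45
Sum = -95

-95


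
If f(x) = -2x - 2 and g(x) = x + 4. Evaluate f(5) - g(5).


f(5) = -12
g(5) = 9
Difference = -21

-21


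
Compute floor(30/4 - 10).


30/4 = 7.5
7.5 - 10 = -2.5
floor(-2.5) = -3

-3


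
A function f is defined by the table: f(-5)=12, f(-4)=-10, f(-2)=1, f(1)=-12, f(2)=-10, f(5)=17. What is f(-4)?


Reading from the table at x = -4

-10


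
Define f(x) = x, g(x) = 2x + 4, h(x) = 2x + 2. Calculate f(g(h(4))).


h(4) = 10
g(10) = 24
f(24) = 24

24


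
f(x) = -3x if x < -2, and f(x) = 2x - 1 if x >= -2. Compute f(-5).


-5 satisfies x < -2
f(-5) = 15

15


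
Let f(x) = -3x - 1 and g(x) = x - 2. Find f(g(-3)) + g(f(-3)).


f(g(-3)) = 14
g(f(-3)) = 6
Sum = 20

20


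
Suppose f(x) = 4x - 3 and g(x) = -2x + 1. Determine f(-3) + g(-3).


f(-3) = -15
g(-3) = 7
Sum = -8

-8


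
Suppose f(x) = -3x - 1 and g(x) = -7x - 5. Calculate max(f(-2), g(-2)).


f(-2) = 5
g(-2) = 9
max = 9

9


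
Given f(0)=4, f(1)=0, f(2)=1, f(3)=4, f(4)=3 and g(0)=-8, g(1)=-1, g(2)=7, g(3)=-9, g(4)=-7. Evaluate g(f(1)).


f(1) = 0
g(0) = -8

-8


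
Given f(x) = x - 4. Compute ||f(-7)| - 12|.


f(-7) = -11
|-11| = 11
|11 - 12| = 1

1


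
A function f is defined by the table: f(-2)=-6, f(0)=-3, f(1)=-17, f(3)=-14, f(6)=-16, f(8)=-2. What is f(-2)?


Reading from the table at x = -2

-6


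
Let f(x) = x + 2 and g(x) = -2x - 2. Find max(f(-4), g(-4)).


6


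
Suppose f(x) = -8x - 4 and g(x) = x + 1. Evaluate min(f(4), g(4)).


f(4) = -36
g(4) = 5
min = -36

-36


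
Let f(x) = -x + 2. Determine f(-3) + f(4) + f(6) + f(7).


f(-3) = 5
f(4) = -2
f(6) = -4
f(7) = -5
Sum = -6

-6


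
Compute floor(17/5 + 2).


17/5 = 3.4
3.4 + 2 = 5.4
floor(5.4) = 5

5


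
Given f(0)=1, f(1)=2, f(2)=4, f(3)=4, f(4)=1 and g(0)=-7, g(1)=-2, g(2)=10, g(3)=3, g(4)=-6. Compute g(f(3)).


f(3) = 4
g(4) = -6

-6


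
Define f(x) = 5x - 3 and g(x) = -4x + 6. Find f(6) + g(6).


f(6) = 27
g(6) = -18
Sum = 9

9


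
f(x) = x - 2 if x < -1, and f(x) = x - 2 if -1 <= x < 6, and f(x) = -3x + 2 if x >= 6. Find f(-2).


-4


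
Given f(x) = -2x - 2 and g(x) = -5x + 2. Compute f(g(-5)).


g(-5) = 27
f(27) = -56

-56


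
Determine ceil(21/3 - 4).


21/3 = 7
7 - 4 = 3
ceil(3) = 3

3


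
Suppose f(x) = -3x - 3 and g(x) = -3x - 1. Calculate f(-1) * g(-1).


f(-1) = 0
g(-1) = 2
Product = 0

0


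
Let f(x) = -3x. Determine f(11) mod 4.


f(11) = -33
-33 mod 4 = 3

3


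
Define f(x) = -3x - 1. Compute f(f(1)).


f(1) = -4
f(-4) = 11

11


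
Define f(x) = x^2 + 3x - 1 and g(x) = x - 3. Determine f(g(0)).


g(0) = -3
f(-3) = 1*(-3)^2 + 3*(-3) - 1 = -1

-1


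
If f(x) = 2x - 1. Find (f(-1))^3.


f(-1) = -3
(-3)^3 = -27

-27


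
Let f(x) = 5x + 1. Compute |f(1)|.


f(1) = 6
|6| = 6

6


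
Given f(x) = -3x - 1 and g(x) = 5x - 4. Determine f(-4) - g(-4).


f(-4) = 11
g(-4) = -24
Difference = 35

35


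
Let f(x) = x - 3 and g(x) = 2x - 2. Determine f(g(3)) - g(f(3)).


f(g(3)) = 1
g(f(3)) = -2
Difference = 3

3


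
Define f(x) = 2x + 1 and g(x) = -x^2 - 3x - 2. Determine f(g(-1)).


g(-1) = 0
f(0) = 1

1


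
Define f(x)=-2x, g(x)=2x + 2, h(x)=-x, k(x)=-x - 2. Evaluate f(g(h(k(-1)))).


k(-1) = -1
h(-1) = 1
g(1) = 4
f(4) = -8

-8


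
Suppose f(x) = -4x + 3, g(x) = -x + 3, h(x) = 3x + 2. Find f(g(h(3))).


h(3) = 11
g(11) = -8
f(-8) = 35

35


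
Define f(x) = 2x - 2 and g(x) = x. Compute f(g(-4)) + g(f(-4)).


f(g(-4)) = -10
g(f(-4)) = -10
Sum = -20

-20


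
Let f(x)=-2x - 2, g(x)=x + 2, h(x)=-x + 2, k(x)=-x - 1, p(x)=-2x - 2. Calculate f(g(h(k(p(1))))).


p(1) = -4
k(-4) = 3
h(3) = -1
g(-1) = 1
f(1) = -4

-4


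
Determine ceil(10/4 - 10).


10/4 = 2.5
2.5 - 10 = -7.5
ceil(-7.5) = -7

-7


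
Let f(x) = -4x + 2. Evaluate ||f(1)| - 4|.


f(1) = -2
|-2| = 2
|2 - 4| = 2

2


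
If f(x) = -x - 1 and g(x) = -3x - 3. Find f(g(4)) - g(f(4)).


f(g(4)) = 14
g(f(4)) = 12
Difference = 2

2


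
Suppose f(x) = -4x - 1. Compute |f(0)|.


f(0) = -1
|-1| = 1

1


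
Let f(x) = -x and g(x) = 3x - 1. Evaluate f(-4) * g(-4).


-52


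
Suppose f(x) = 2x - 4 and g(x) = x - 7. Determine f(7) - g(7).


10


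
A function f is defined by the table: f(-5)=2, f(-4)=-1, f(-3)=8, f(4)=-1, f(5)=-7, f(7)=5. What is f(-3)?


Reading from the table at x = -3

8


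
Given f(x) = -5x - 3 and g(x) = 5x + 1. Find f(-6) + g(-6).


f(-6) = 27
g(-6) = -29
Sum = -2

-2


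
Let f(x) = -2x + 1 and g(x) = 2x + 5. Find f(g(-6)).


15


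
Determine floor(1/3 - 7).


-7


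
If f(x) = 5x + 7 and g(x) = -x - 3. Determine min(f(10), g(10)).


f(10) = 57
g(10) = -13
min = -13

-13


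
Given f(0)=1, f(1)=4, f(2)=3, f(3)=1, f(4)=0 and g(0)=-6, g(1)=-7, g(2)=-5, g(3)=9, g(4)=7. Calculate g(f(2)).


f(2) = 3
g(3) = 9

9


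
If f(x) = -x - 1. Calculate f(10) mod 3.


f(10) = -11
-11 mod 3 = 1

1


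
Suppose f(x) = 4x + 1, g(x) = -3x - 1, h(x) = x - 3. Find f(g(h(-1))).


h(-1) = -4
g(-4) = 11
f(11) = 45

45


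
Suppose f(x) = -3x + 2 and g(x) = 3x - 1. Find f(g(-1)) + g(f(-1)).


28


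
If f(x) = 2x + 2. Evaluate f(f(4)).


f(4) = 10
f(10) = 22

22


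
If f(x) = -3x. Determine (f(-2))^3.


f(-2) = 6
(6)^3 = 216

216


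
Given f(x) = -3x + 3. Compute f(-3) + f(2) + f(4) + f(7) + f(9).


f(-3) = 12
f(2) = -3
f(4) = -9
f(7) = -18
f(9) = -24
Sum = -42

-42


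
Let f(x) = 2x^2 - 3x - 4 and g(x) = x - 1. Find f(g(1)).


g(1) = 0
f(0) = 2*(0)^2 - 3*(0) - 4 = -4

-4


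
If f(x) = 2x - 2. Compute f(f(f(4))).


18


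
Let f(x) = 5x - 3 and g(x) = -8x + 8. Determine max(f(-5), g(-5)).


48


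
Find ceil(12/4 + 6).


12/4 = 3
3 + 6 = 9
ceil(9) = 9

9


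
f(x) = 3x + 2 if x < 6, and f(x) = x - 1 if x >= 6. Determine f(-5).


-5 satisfies x < 6
f(-5) = -13

-13


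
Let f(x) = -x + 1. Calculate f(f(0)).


f(0) = 1
f(1) = 0

0


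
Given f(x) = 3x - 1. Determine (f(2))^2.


f(2) = 5
(5)^2 = 25

25


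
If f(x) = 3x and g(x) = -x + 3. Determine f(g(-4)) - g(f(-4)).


f(g(-4)) = 21
g(f(-4)) = 15
Difference = 6

6


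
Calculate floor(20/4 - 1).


4


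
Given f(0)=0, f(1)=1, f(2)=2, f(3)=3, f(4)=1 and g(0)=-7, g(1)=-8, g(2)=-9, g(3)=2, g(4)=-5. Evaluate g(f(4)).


f(4) = 1
g(1) = -8

-8


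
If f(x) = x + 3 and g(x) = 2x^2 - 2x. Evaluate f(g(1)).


g(1) = 0
f(0) = 3

3


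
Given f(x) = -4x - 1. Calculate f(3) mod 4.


f(3) = -13
-13 mod 4 = 3

3


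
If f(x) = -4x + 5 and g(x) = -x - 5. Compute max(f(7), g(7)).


f(7) = -23
g(7) = -12
max = -12

-12


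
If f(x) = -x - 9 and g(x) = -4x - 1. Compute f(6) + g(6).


f(6) = -15
g(6) = -25
Sum = -40

-40


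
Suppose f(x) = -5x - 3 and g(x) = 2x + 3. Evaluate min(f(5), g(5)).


f(5) = -28
g(5) = 13
min = -28

-28


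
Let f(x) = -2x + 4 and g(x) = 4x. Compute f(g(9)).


g(9) = 36
f(36) = -68

-68


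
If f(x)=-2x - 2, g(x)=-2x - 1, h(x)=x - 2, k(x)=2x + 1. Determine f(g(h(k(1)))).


k(1) = 3
h(3) = 1
g(1) = -3
f(-3) = 4

4


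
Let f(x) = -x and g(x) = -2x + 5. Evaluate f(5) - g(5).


0


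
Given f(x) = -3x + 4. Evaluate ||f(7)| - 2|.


f(7) = -17
|-17| = 17
|17 - 2| = 15

15


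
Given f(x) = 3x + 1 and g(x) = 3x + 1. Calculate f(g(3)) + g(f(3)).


62


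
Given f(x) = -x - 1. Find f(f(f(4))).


f(4) = -5
f(-5) = 4
f(4) = -5

-5


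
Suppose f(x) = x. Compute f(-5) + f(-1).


-6


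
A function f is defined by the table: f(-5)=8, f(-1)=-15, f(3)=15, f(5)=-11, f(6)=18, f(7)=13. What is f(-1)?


Reading from the table at x = -1

-15


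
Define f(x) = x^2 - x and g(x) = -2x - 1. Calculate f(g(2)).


g(2) = -5
f(-5) = 1*(-5)^2 - 1*(-5) = 30

30


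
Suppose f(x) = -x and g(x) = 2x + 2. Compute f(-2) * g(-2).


-4


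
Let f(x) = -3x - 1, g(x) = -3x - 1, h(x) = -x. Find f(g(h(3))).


-25


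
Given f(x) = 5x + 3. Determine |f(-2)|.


f(-2) = -7
|-7| = 7

7


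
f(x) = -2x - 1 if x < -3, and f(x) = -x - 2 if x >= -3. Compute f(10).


10 satisfies x >= -3
f(10) = -12

-12


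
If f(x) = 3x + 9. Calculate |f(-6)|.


9


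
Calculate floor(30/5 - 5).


1


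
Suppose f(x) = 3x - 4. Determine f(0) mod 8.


4


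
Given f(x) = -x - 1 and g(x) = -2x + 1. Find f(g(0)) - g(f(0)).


f(g(0)) = -2
g(f(0)) = 3
Difference = -5

-5


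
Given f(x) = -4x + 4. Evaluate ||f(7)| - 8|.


f(7) = -24
|-24| = 24
|24 - 8| = 16

16


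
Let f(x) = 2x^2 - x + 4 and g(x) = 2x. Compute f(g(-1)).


g(-1) = -2
f(-2) = 2*(-2)^2 - 1*(-2) + 4 = 14

14
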